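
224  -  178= 46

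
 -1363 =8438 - 9801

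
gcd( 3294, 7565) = 1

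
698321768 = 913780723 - 215458955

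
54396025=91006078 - 36610053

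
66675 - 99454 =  - 32779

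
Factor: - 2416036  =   - 2^2*7^1*86287^1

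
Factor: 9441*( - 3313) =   -  31278033 = - 3^2*1049^1 * 3313^1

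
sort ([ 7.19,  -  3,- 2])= [  -  3, - 2, 7.19 ] 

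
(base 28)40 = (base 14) 80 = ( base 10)112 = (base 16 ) 70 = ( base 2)1110000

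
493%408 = 85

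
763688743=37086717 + 726602026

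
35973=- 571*( - 63)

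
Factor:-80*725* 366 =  - 21228000 = -2^5*3^1*5^3*29^1*61^1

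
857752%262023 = 71683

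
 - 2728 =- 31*88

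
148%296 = 148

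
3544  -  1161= 2383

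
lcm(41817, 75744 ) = 4014432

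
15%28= 15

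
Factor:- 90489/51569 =-3^1*31^1 * 53^( - 1 ) = - 93/53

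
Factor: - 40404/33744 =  - 91/76 = - 2^( - 2)*7^1*13^1*19^( - 1 ) 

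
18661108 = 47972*389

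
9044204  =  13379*676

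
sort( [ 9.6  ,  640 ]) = [9.6, 640]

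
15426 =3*5142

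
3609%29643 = 3609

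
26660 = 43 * 620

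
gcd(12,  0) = 12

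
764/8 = 191/2=95.50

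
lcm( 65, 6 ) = 390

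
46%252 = 46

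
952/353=952/353 = 2.70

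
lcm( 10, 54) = 270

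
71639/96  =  71639/96 = 746.24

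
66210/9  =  7356  +  2/3 = 7356.67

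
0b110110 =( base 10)54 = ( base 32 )1M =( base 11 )4a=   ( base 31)1N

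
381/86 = 381/86 = 4.43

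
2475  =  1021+1454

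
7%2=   1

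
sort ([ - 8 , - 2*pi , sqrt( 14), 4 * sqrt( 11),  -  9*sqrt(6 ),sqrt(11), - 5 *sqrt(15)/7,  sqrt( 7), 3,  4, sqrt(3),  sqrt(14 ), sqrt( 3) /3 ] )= [  -  9*sqrt( 6 ), - 8, - 2*pi, - 5 *sqrt ( 15 ) /7, sqrt( 3 )/3,sqrt(3 ) , sqrt(7), 3, sqrt(11),sqrt(14), sqrt(14), 4,4*sqrt(11)] 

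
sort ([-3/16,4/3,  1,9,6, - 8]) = [ - 8, - 3/16,1, 4/3 , 6,  9 ] 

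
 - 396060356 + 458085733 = 62025377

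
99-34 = 65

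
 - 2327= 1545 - 3872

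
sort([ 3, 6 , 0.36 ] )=[0.36 , 3,6] 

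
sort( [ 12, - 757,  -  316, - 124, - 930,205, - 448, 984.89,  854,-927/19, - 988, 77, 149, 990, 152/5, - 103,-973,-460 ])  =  [ - 988, - 973, - 930, -757,-460,-448,-316, - 124,  -  103, - 927/19, 12,152/5, 77, 149, 205, 854,  984.89 , 990]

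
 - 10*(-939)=9390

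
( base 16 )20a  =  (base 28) ii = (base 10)522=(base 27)J9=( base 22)11g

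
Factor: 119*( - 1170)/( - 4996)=69615/2498 = 2^(- 1) * 3^2 * 5^1*7^1*13^1*17^1*1249^(-1 ) 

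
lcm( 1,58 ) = 58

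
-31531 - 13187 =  -44718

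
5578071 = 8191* 681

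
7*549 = 3843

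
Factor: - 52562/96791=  - 82/151 = - 2^1*41^1 *151^ ( - 1)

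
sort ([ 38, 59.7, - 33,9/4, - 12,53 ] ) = [ - 33, - 12,9/4,38,53,59.7] 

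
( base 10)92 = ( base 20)4c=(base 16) 5C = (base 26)3E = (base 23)40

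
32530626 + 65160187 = 97690813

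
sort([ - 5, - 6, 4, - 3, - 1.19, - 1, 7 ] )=[ - 6, - 5, - 3, - 1.19, - 1,4, 7 ] 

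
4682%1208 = 1058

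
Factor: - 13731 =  - 3^1*23^1 * 199^1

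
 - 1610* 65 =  - 104650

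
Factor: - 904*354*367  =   - 2^4*3^1* 59^1*113^1*367^1 = - 117445872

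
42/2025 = 14/675 = 0.02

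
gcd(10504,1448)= 8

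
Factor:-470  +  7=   -  463^1   =  - 463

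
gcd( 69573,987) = 21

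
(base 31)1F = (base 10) 46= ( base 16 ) 2e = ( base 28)1i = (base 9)51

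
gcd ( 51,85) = 17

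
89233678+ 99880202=189113880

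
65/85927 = 65/85927 = 0.00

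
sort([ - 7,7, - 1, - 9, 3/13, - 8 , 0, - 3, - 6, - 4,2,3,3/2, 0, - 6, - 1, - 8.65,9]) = [ - 9,-8.65, - 8, - 7, - 6,- 6, - 4, - 3, - 1, - 1, 0 , 0,  3/13,3/2, 2,3,7, 9]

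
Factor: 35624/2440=73/5=5^ ( - 1)*73^1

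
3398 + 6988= 10386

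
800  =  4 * 200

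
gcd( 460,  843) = 1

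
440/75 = 5 + 13/15 = 5.87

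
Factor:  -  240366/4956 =-2^( - 1)*97^1=- 97/2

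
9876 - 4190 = 5686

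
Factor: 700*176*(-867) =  - 2^6*3^1*5^2*7^1*11^1*17^2 = -106814400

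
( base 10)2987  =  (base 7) 11465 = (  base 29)3G0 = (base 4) 232223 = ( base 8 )5653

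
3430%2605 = 825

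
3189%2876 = 313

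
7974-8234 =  - 260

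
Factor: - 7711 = - 11^1*701^1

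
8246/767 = 10 + 576/767= 10.75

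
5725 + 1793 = 7518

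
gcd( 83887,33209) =1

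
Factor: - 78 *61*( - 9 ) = 2^1*3^3*13^1*61^1 = 42822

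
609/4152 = 203/1384=0.15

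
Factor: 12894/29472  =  2^( - 4 )*7^1= 7/16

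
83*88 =7304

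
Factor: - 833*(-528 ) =2^4*3^1*7^2*11^1 *17^1= 439824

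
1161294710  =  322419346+838875364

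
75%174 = 75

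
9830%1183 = 366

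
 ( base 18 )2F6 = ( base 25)1bo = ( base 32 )SS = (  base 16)39C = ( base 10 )924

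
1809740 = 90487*20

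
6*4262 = 25572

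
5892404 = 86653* 68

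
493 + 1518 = 2011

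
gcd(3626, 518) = 518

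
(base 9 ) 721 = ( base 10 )586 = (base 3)210201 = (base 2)1001001010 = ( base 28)KQ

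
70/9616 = 35/4808 = 0.01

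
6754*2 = 13508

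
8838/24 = 368  +  1/4 = 368.25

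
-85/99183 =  - 85/99183=- 0.00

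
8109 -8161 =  - 52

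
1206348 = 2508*481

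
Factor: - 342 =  - 2^1*3^2*19^1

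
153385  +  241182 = 394567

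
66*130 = 8580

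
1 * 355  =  355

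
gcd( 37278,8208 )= 342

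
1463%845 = 618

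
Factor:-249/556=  - 2^(-2 )*  3^1 * 83^1*139^( - 1)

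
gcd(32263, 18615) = 1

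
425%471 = 425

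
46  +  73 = 119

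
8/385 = 8/385=0.02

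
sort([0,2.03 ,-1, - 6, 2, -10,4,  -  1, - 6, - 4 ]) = [ - 10, - 6, - 6,-4, - 1, - 1,0, 2,2.03,4]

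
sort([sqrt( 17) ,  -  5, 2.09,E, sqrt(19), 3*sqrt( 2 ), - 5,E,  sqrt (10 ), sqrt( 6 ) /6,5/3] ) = [ - 5, - 5,  sqrt(6 ) /6, 5/3, 2.09, E,E,sqrt( 10),sqrt( 17 ), 3*sqrt(2 ),sqrt( 19 )] 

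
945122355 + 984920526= 1930042881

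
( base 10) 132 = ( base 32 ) 44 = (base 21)66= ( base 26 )52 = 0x84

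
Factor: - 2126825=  -5^2*241^1*353^1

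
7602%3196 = 1210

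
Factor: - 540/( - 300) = 3^2*5^( - 1) = 9/5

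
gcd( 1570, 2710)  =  10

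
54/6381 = 6/709 = 0.01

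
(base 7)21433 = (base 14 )1d53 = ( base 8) 12365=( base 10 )5365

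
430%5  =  0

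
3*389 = 1167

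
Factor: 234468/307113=2^2*3^2*13^1*613^( - 1) = 468/613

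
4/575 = 4/575 = 0.01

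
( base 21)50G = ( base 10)2221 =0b100010101101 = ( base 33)21A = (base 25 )3dl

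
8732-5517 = 3215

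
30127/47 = 641 = 641.00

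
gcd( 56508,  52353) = 831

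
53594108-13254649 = 40339459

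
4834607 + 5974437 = 10809044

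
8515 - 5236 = 3279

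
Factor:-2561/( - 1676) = 2^(- 2 )*13^1*197^1 * 419^( - 1) 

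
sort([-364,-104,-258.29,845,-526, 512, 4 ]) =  [ - 526, - 364, - 258.29,-104, 4,512, 845 ]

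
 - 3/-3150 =1/1050= 0.00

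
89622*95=8514090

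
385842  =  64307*6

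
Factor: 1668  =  2^2*3^1 * 139^1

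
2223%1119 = 1104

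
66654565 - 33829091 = 32825474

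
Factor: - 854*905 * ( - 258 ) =199400460 = 2^2*3^1 * 5^1*7^1*43^1*61^1*181^1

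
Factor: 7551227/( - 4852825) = - 5^( - 2 )* 19^1* 194113^(-1)*397433^1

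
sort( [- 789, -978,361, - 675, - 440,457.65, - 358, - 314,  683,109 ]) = [-978, - 789,- 675,- 440, - 358, - 314,109, 361,457.65,683]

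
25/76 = 25/76 = 0.33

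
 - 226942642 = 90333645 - 317276287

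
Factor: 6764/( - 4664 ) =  - 1691/1166 = - 2^( - 1) * 11^(  -  1)*19^1*53^ (- 1) *89^1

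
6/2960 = 3/1480 = 0.00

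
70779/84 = 23593/28 = 842.61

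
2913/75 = 38 + 21/25 = 38.84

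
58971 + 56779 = 115750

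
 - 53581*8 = -428648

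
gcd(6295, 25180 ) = 6295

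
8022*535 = 4291770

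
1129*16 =18064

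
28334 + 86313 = 114647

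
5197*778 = 4043266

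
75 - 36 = 39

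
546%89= 12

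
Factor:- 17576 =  - 2^3*13^3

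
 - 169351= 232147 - 401498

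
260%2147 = 260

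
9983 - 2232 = 7751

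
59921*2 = 119842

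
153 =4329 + -4176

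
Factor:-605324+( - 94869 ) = -700193 = -13^1*53861^1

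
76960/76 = 19240/19 = 1012.63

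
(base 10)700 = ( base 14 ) 380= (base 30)na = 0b1010111100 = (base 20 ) 1f0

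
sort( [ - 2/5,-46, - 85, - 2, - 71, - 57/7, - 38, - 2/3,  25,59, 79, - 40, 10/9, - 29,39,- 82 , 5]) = [-85 , - 82,-71,-46, - 40, - 38, - 29, - 57/7, - 2, - 2/3 , - 2/5,10/9,5, 25,39,  59  ,  79]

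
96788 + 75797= 172585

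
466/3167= 466/3167=0.15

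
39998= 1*39998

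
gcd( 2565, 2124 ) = 9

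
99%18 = 9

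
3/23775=1/7925 = 0.00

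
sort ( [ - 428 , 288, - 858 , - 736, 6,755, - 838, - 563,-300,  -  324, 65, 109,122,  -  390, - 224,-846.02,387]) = [-858, -846.02, - 838, - 736,  -  563, -428 ,- 390, - 324 ,  -  300, - 224 , 6,65,109, 122, 288,387, 755 ]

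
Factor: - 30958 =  - 2^1*23^1 * 673^1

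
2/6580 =1/3290= 0.00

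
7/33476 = 7/33476 = 0.00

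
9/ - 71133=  - 3/23711 = - 0.00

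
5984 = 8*748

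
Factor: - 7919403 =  - 3^1*2639801^1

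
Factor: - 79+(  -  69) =  -  148 = -2^2 * 37^1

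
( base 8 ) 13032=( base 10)5658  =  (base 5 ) 140113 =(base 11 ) 4284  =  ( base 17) 129E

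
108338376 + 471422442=579760818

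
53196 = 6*8866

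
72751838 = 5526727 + 67225111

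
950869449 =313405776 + 637463673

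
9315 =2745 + 6570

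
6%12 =6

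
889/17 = 889/17 = 52.29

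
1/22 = 1/22=0.05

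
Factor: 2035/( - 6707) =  - 5^1*11^1*19^( - 1 )*37^1*353^ ( - 1)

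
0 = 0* 467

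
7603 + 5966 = 13569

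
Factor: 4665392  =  2^4 * 101^1*2887^1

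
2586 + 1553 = 4139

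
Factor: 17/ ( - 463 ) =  - 17^1*463^( - 1)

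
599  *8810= 5277190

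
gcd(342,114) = 114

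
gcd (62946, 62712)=234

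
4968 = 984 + 3984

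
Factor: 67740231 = 3^1 * 13^1 *131^1*  13259^1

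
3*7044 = 21132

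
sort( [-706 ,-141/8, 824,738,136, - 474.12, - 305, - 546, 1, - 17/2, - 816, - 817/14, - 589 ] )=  [ - 816, - 706, - 589, - 546, - 474.12, - 305 , - 817/14, - 141/8, - 17/2, 1, 136,  738 , 824] 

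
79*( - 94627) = - 7475533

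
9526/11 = 866 = 866.00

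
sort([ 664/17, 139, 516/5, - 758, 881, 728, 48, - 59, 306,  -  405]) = [ - 758,-405,-59, 664/17, 48,  516/5, 139,306, 728, 881]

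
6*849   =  5094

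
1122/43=1122/43 = 26.09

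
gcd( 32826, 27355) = 5471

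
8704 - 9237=-533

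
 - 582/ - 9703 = 582/9703 = 0.06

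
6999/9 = 2333/3 = 777.67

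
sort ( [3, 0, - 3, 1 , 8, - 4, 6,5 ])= [ - 4,-3, 0, 1,  3,5, 6, 8 ] 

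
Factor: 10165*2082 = 2^1*3^1 *5^1 * 19^1 * 107^1*347^1 =21163530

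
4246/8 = 2123/4 = 530.75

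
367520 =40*9188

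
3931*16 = 62896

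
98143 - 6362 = 91781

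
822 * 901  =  740622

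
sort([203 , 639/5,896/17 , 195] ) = [896/17,639/5,195,203]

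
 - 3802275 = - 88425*43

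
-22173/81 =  - 7391/27 = - 273.74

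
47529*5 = 237645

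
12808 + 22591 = 35399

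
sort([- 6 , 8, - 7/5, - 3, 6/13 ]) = [ - 6, - 3,-7/5, 6/13, 8]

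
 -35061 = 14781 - 49842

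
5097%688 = 281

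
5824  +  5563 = 11387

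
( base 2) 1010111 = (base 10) 87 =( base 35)2h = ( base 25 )3C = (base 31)2P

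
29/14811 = 29/14811 =0.00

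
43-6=37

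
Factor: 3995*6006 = 23993970 = 2^1*3^1* 5^1*7^1*11^1*13^1*17^1*47^1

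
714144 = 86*8304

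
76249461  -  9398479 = 66850982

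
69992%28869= 12254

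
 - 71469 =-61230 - 10239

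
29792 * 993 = 29583456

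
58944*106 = 6248064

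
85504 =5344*16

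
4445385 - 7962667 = - 3517282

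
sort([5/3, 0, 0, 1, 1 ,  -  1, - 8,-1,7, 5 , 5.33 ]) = [  -  8,-1 , - 1, 0,0, 1, 1, 5/3,5, 5.33, 7] 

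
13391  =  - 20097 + 33488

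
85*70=5950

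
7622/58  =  3811/29=131.41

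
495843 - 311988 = 183855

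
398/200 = 1+99/100 =1.99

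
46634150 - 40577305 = 6056845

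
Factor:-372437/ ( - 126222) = 2^( - 1 )*3^(-1 )*13^1*109^( - 1)*193^ ( -1 )*28649^1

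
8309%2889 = 2531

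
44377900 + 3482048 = 47859948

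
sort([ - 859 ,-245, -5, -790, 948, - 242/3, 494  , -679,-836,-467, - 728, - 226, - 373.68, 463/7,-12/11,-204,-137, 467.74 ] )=[-859,  -  836, - 790,  -  728,-679,-467,  -  373.68,- 245,  -  226,  -  204, - 137, - 242/3, - 5, - 12/11,  463/7 , 467.74, 494, 948 ] 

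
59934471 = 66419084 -6484613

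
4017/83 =4017/83= 48.40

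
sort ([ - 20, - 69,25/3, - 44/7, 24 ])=[ - 69, - 20, - 44/7,25/3, 24 ]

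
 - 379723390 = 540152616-919876006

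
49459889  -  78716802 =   -  29256913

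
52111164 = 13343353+38767811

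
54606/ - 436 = -126 + 165/218 = - 125.24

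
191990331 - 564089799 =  -372099468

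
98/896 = 7/64 =0.11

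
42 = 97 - 55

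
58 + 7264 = 7322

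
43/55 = 43/55  =  0.78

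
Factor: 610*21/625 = 2^1*3^1*5^( - 3 )*7^1*61^1 =2562/125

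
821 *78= 64038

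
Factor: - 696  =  - 2^3*3^1*29^1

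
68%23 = 22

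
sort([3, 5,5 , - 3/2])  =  [ - 3/2,  3, 5, 5 ]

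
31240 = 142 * 220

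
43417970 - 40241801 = 3176169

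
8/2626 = 4/1313 =0.00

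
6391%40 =31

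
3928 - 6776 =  - 2848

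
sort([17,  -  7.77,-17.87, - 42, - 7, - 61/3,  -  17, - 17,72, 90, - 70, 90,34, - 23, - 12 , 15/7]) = [ - 70, - 42, - 23 ,-61/3, - 17.87, - 17, - 17,- 12, - 7.77, - 7 , 15/7, 17, 34,72,90,90]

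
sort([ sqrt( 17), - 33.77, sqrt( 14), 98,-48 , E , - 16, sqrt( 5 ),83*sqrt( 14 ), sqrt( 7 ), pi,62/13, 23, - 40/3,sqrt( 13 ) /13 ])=[ - 48,-33.77, - 16, - 40/3, sqrt( 13) /13,sqrt(5) , sqrt( 7 ),E,pi, sqrt( 14 ), sqrt( 17),62/13,23,98, 83*sqrt( 14)]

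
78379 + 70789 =149168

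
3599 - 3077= 522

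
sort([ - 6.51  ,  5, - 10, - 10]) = [-10,- 10,-6.51 , 5 ]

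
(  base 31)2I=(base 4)1100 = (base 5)310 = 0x50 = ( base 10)80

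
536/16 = 67/2=33.50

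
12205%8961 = 3244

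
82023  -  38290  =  43733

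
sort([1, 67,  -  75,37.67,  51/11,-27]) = [ - 75, -27, 1, 51/11,37.67, 67]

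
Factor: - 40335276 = -2^2* 3^1 * 3361273^1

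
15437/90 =15437/90 = 171.52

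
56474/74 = 763 + 6/37 = 763.16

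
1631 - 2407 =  - 776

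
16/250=8/125 = 0.06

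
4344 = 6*724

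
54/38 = 1 + 8/19 = 1.42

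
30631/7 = 30631/7 = 4375.86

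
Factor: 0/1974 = 0 = 0^1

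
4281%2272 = 2009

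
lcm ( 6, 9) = 18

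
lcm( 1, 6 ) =6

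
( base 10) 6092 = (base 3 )22100122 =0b1011111001100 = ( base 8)13714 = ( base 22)cck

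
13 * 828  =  10764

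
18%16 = 2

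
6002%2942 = 118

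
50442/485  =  50442/485 =104.00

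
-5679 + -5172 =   -  10851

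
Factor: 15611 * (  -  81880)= -1278228680 = - 2^3*5^1*23^1* 67^1*89^1*233^1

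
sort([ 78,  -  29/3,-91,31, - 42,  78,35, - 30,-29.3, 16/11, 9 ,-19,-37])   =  [  -  91,-42, - 37,- 30,-29.3, -19, - 29/3,16/11 , 9, 31,35,78, 78 ] 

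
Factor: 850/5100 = 1/6 = 2^( - 1 ) *3^( - 1)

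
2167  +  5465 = 7632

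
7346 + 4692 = 12038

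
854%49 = 21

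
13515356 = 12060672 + 1454684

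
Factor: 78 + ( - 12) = 66 = 2^1*3^1*11^1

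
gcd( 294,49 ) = 49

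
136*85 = 11560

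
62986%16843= 12457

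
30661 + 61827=92488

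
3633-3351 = 282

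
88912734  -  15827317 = 73085417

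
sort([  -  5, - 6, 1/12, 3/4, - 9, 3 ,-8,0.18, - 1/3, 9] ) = [-9,  -  8, - 6, - 5, - 1/3, 1/12,0.18, 3/4, 3,9]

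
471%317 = 154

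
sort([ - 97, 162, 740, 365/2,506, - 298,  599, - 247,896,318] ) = [ - 298, - 247,  -  97,162, 365/2,318,506,599,740,896]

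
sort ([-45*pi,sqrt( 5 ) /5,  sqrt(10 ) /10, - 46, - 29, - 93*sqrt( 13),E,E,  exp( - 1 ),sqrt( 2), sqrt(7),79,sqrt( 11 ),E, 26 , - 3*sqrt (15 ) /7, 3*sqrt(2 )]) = [ - 93*sqrt( 13 ),-45*pi,-46, - 29,  -  3  *  sqrt( 15)/7 , sqrt( 10 ) /10 , exp( - 1),  sqrt( 5 )/5, sqrt(2 ),sqrt (7 ), E,E,E, sqrt( 11), 3*sqrt(2 ),  26,  79]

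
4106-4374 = - 268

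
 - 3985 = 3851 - 7836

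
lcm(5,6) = 30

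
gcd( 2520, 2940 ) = 420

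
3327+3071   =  6398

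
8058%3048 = 1962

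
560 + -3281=-2721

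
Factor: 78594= 2^1 * 3^1*13099^1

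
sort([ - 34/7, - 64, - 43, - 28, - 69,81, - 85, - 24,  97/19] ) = [-85, - 69, - 64,-43, - 28,  -  24 , - 34/7,97/19,81]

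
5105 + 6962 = 12067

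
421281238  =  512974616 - 91693378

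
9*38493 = 346437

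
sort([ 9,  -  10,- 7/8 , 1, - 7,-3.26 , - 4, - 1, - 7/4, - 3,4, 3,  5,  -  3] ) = [ - 10, - 7,- 4, - 3.26 ,  -  3, - 3, - 7/4, - 1, - 7/8,1, 3,  4, 5,9 ] 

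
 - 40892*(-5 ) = 204460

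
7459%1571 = 1175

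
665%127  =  30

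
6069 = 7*867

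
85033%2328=1225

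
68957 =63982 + 4975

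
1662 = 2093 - 431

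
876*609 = 533484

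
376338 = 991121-614783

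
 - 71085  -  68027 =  - 139112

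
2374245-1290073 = 1084172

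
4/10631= 4/10631 = 0.00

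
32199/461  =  69 + 390/461= 69.85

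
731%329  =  73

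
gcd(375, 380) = 5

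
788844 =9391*84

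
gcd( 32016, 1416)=24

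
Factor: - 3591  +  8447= 2^3 * 607^1 = 4856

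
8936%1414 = 452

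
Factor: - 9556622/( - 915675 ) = 2^1*3^( - 1)*5^(- 2 ) * 29^( - 1 )*421^( - 1)*4778311^1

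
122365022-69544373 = 52820649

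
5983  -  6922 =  - 939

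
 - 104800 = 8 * ( - 13100)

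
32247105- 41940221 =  - 9693116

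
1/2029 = 1/2029  =  0.00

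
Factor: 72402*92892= 2^3*3^2*11^1*1097^1*7741^1 = 6725566584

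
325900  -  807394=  - 481494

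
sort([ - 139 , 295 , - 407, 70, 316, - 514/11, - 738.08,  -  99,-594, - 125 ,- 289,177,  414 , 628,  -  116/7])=[ - 738.08, - 594, - 407, - 289 , - 139,-125,  -  99, - 514/11, - 116/7,70,  177, 295 , 316,414,628 ] 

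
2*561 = 1122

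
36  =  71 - 35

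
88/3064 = 11/383 =0.03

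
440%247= 193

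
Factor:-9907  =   -9907^1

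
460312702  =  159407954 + 300904748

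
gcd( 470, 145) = 5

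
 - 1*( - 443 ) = 443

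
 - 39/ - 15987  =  13/5329 =0.00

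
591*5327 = 3148257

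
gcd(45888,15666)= 6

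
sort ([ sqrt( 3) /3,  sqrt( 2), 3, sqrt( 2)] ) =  [ sqrt(3)/3, sqrt( 2),sqrt( 2),  3]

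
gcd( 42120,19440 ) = 3240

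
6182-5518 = 664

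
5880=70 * 84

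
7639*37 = 282643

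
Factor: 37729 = 29^1*1301^1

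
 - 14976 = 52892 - 67868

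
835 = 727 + 108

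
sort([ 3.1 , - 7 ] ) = [ -7, 3.1]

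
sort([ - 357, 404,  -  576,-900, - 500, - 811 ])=[ -900, - 811, - 576,-500, - 357,  404 ]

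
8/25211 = 8/25211 = 0.00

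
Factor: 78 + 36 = 2^1*3^1*19^1 =114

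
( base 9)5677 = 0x1069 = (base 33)3sa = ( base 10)4201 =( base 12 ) 2521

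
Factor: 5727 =3^1 * 23^1 * 83^1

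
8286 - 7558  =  728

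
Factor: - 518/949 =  - 2^1*7^1*13^( - 1 )*37^1 * 73^ ( - 1) 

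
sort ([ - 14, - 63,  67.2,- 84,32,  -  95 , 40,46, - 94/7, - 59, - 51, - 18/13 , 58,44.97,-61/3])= [-95, - 84, - 63, - 59, - 51, - 61/3,-14,  -  94/7, - 18/13, 32, 40, 44.97 , 46,58, 67.2]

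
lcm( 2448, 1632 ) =4896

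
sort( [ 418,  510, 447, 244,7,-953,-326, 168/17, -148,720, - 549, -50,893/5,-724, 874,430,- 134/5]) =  [ - 953, - 724, - 549 , -326,-148, - 50, - 134/5,7, 168/17, 893/5 , 244, 418,  430, 447,510 , 720, 874]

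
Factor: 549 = 3^2*61^1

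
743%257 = 229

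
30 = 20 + 10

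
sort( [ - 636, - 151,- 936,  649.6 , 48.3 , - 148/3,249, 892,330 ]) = [-936, - 636, - 151, - 148/3, 48.3, 249,330,649.6, 892 ] 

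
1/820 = 1/820= 0.00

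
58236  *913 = 53169468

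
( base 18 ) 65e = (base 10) 2048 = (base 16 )800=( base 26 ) 30k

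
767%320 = 127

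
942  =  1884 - 942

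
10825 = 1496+9329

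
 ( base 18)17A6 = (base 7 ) 33105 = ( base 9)12326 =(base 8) 20136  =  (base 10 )8286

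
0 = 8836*0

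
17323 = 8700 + 8623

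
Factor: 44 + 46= 2^1*3^2*5^1= 90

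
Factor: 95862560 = 2^5*5^1*37^1*16193^1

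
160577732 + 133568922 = 294146654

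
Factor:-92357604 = -2^2*3^3* 23^1*37181^1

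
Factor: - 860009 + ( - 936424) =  - 3^1*281^1*2131^1 = - 1796433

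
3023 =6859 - 3836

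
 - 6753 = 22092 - 28845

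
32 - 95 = - 63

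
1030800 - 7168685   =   - 6137885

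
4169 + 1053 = 5222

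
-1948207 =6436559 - 8384766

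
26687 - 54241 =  - 27554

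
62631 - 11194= 51437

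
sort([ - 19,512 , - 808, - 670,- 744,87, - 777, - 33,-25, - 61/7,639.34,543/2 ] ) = [ - 808, - 777,  -  744, - 670 , - 33, - 25, - 19, - 61/7,87,543/2  ,  512,639.34 ] 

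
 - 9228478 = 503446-9731924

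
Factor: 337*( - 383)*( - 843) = 108806853= 3^1*281^1*337^1*383^1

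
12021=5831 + 6190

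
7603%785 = 538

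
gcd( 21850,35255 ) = 5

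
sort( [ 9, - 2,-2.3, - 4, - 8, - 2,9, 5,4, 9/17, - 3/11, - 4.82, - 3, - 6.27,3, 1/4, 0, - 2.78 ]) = [ - 8, - 6.27, - 4.82 , - 4, - 3, - 2.78, - 2.3, - 2, - 2,- 3/11,  0, 1/4, 9/17, 3,  4 , 5, 9, 9 ]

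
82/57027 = 82/57027=0.00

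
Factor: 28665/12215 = 819/349 = 3^2 * 7^1*13^1*349^(-1)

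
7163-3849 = 3314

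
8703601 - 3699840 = 5003761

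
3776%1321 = 1134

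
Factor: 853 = 853^1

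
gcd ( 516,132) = 12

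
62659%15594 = 283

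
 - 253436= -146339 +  - 107097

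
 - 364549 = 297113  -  661662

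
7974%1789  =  818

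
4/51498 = 2/25749  =  0.00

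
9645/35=1929/7 = 275.57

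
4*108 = 432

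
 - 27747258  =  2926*( - 9483 ) 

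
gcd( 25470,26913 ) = 3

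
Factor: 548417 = 548417^1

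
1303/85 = 15 + 28/85 = 15.33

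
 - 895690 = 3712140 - 4607830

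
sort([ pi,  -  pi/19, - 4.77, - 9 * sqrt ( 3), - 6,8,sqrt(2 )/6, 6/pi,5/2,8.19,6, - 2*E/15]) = [  -  9 *sqrt( 3), - 6, - 4.77, - 2*E/15,-pi/19,sqrt(2) /6,6/pi,5/2 , pi,6, 8, 8.19 ] 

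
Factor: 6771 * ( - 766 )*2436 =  -12634523496 = - 2^3*3^2*7^1*29^1*37^1*61^1*383^1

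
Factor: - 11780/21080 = - 19/34 = - 2^ ( - 1)*17^ ( - 1)*19^1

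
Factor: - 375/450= - 5/6  =  - 2^( - 1 )*3^( - 1)*5^1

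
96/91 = 1  +  5/91 = 1.05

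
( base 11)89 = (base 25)3M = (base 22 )49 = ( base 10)97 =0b1100001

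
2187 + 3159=5346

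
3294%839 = 777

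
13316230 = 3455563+9860667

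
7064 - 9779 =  - 2715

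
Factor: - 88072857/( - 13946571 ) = 9785873/1549619 = 149^1 * 65677^1 * 1549619^(-1)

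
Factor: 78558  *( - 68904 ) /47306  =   -2706480216/23653 = - 2^3*3^4 * 7^ (-1) * 11^1  *29^1*31^ ( - 1) *109^(-1)*13093^1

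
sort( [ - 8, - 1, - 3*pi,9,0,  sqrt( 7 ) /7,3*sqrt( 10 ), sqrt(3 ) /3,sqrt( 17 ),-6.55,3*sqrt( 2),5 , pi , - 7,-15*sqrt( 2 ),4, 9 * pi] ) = [ - 15*sqrt (2 ), - 3*pi,  -  8, - 7,-6.55,  -  1,0,sqrt( 7)/7, sqrt( 3 )/3, pi, 4,sqrt(17), 3*sqrt(2 ),5,9, 3 * sqrt( 10 ),9* pi ] 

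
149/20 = 7+9/20  =  7.45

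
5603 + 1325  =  6928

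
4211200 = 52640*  80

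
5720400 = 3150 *1816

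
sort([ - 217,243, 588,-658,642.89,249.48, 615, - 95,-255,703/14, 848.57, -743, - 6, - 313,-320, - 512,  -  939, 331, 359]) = [-939, - 743,-658, - 512,-320,-313,-255, - 217, - 95,- 6,  703/14 , 243, 249.48, 331, 359,588, 615,642.89, 848.57] 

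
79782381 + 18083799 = 97866180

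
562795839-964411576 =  - 401615737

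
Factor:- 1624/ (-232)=7^1 = 7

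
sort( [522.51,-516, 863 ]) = [ - 516, 522.51, 863 ]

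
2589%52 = 41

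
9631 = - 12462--22093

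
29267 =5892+23375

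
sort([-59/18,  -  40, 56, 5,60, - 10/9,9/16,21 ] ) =[ - 40, - 59/18, - 10/9, 9/16, 5, 21, 56,60 ]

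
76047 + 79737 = 155784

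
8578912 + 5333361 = 13912273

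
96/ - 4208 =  - 6/263 = -0.02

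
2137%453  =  325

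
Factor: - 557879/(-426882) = 2^( - 1 )*3^(-1) * 7^1 * 71147^( - 1 )*79697^1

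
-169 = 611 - 780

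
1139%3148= 1139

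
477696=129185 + 348511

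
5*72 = 360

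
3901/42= 92+37/42=92.88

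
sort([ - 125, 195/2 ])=[ - 125,195/2 ]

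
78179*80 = 6254320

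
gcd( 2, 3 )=1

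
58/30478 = 29/15239 = 0.00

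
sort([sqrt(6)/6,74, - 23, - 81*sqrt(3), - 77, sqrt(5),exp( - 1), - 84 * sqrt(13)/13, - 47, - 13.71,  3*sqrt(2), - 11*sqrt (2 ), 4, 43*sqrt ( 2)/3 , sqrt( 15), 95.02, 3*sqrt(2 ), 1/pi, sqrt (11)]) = [- 81*sqrt(3 ),  -  77, - 47, - 84*sqrt(13 )/13, - 23 ,  -  11*sqrt (2 ),-13.71, 1/pi , exp( - 1 ), sqrt(6 )/6,sqrt( 5 ),sqrt(11 ), sqrt( 15 ), 4,3 * sqrt( 2 ), 3  *sqrt(  2 ),43*sqrt(2 ) /3, 74 , 95.02] 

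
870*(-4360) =  -  3793200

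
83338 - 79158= 4180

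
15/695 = 3/139  =  0.02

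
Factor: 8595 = 3^2 *5^1*191^1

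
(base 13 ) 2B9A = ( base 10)6380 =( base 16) 18EC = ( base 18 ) 11c8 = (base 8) 14354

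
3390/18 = 188 + 1/3 = 188.33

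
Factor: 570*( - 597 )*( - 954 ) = 2^2*3^4*5^1*19^1*53^1*199^1 = 324636660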